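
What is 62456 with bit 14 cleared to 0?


62456 & ~(1 << 14) = 46072

46072


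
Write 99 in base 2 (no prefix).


99 = 1100011 in binary

1100011


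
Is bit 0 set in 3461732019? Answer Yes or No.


0b11001110010101011101011010110011, bit 0 = 1. Yes

Yes


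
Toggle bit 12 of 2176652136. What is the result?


2176652136 ^ (1 << 12) = 2176652136 ^ 4096 = 2176648040

2176648040


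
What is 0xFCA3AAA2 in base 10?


FCA3AAA2 hex = 4238584482 decimal

4238584482


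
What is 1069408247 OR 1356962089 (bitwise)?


0b111111101111011101111111110111 | 0b1010000111000011001100100101001 = 0b1111111111111011101111111111111 = 2147344383

2147344383


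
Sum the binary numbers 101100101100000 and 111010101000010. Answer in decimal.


101100101100000 + 111010101000010 = 1100111010100010 = 52898

52898


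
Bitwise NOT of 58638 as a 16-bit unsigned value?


~0b1110010100001110 = 0b1101011110001 = 6897 (16-bit unsigned)

6897


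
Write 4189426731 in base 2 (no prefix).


4189426731 = 11111001101101011001010000101011 in binary

11111001101101011001010000101011


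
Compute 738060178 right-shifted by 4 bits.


0b101011111111011110011110010010 >> 4 = 0b10101111111101111001111001 = 46128761

46128761


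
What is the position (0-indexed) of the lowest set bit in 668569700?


0b100111110110011001000001100100. Lowest set bit at position 2

2


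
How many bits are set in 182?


0b10110110 has 5 set bits

5


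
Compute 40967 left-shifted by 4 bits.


0b1010000000000111 << 4 = 0b10100000000001110000 = 655472

655472


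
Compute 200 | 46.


0b11001000 | 0b101110 = 0b11101110 = 238

238


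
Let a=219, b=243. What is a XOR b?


219 ^ 243 = 40

40


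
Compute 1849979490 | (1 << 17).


1849979490 | (1 << 17) = 1849979490 | 131072 = 1850110562

1850110562


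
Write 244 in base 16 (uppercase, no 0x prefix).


244 = F4 hex

F4


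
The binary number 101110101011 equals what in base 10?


101110101011 in decimal = 2987

2987


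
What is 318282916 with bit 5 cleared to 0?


318282916 & ~(1 << 5) = 318282884

318282884


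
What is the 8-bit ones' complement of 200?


200 ^ 255 = 55

55


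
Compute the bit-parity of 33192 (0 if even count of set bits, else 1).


0b1000000110101000 has 5 ones => parity 1

1


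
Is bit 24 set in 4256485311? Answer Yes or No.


0b11111101101101001100111110111111, bit 24 = 1. Yes

Yes


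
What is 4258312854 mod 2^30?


4258312854 & 1073741823 = 1037087382

1037087382


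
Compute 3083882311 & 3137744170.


0b10110111110100000100111101000111 & 0b10111011000001100010110100101010 = 0b10110011000000000000110100000010 = 3003124994

3003124994


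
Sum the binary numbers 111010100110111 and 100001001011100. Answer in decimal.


111010100110111 + 100001001011100 = 1011011110010011 = 46995

46995


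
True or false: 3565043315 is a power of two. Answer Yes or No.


0b11010100011111100011111001110011. Multiple bits set => No

No


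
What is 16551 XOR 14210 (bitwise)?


0b100000010100111 ^ 0b11011110000010 = 0b111011100100101 = 30501

30501


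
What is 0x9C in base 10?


9C hex = 156 decimal

156


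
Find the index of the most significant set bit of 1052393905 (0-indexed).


0b111110101110100100000110110001. Highest set bit at position 29

29


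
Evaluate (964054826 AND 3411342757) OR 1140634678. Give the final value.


Step 1: 964054826 & 3411342757 = 156517664
Step 2: 156517664 | 1140634678 = 1274869046

1274869046


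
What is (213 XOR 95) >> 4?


Step 1: 213 ^ 95 = 138
Step 2: 138 >> 4 = 8

8


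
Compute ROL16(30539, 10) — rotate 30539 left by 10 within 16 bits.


Rotate 0b111011101001011 left by 10 (16-bit) = 0b10110111011101 = 11741

11741


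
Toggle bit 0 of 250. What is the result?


250 ^ (1 << 0) = 250 ^ 1 = 251

251


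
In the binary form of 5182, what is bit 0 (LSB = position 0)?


0b1010000111110, position 0 = 0

0


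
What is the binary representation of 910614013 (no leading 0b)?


910614013 = 110110010001101101110111111101 in binary

110110010001101101110111111101


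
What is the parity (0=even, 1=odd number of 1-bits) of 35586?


0b1000101100000010 has 5 ones => parity 1

1


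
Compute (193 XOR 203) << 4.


Step 1: 193 ^ 203 = 10
Step 2: 10 << 4 = 160

160


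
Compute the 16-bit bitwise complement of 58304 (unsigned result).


~0b1110001111000000 = 0b1110000111111 = 7231 (16-bit unsigned)

7231


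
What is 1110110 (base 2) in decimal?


1110110 in decimal = 118

118


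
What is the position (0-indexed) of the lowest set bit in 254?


0b11111110. Lowest set bit at position 1

1


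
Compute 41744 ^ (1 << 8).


41744 ^ (1 << 8) = 41744 ^ 256 = 41488

41488


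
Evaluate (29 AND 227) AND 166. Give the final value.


Step 1: 29 & 227 = 1
Step 2: 1 & 166 = 0

0


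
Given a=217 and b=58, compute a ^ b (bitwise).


217 ^ 58 = 227

227


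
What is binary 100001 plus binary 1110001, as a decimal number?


100001 + 1110001 = 10010010 = 146

146


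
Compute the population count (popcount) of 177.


0b10110001 has 4 set bits

4


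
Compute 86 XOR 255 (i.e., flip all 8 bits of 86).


86 ^ 255 = 169

169


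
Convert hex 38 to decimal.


38 hex = 56 decimal

56


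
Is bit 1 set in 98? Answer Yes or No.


0b1100010, bit 1 = 1. Yes

Yes


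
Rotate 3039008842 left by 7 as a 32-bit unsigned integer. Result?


Rotate 0b10110101001000111001100001001010 left by 7 (32-bit) = 0b10010001110011000010010101011010 = 2446075226

2446075226


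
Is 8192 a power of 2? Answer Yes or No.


0b10000000000000. Only one bit set => Yes

Yes


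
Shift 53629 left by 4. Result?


0b1101000101111101 << 4 = 0b11010001011111010000 = 858064

858064


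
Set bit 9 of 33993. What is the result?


33993 | (1 << 9) = 33993 | 512 = 34505

34505


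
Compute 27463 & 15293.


0b110101101000111 & 0b11101110111101 = 0b10101100000101 = 11013

11013


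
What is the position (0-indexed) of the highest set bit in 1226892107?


0b1001001001000001110001101001011. Highest set bit at position 30

30


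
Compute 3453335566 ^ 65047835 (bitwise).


0b11001101110101011011100000001110 ^ 0b11111000001000110100011011 = 0b11001110001101010011010100010101 = 3459593493

3459593493


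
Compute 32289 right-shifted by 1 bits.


0b111111000100001 >> 1 = 0b11111100010000 = 16144

16144


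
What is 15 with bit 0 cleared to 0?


15 & ~(1 << 0) = 14

14


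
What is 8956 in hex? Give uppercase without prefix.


8956 = 22FC hex

22FC


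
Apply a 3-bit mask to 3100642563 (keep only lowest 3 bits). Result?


3100642563 & 7 = 3

3


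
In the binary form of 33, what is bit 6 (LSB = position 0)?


0b100001, position 6 = 0

0


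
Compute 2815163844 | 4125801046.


0b10100111110010111111110111000100 | 0b11110101111010101011101001010110 = 0b11110111111010111111111111010110 = 4159438806

4159438806


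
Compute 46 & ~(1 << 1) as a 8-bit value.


46 & ~(1 << 1) = 44

44


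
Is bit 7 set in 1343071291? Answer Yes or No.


0b1010000000011011010010000111011, bit 7 = 0. No

No


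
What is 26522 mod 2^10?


26522 & 1023 = 922

922


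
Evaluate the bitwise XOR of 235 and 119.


0b11101011 ^ 0b1110111 = 0b10011100 = 156

156


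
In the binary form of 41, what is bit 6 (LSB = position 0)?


0b101001, position 6 = 0

0


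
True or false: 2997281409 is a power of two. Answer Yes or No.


0b10110010101001101110001010000001. Multiple bits set => No

No


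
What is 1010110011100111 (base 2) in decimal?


1010110011100111 in decimal = 44263

44263


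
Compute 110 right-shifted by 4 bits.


0b1101110 >> 4 = 0b110 = 6

6


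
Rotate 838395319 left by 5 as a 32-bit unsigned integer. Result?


Rotate 0b110001111110001110010110110111 left by 5 (32-bit) = 0b111111000111001011011011100110 = 1058846438

1058846438


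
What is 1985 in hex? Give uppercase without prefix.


1985 = 7C1 hex

7C1


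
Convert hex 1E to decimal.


1E hex = 30 decimal

30


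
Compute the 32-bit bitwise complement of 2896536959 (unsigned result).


~0b10101100101001011010010101111111 = 0b1010011010110100101101010000000 = 1398430336 (32-bit unsigned)

1398430336


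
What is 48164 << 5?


0b1011110000100100 << 5 = 0b101111000010010000000 = 1541248

1541248


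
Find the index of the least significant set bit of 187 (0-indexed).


0b10111011. Lowest set bit at position 0

0


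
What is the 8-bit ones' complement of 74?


74 ^ 255 = 181

181


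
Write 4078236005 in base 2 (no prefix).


4078236005 = 11110011000101001111000101100101 in binary

11110011000101001111000101100101


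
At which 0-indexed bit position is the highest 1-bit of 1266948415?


0b1001011100001000001100100111111. Highest set bit at position 30

30


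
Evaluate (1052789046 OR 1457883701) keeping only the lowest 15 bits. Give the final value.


Step 1: 1052789046 | 1457883701 = 2128988983
Step 2: 2128988983 & 32767 = 19255

19255


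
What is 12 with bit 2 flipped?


12 ^ (1 << 2) = 12 ^ 4 = 8

8


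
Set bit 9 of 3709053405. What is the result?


3709053405 | (1 << 9) = 3709053405 | 512 = 3709053917

3709053917


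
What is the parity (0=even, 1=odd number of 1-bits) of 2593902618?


0b10011010100110111101000000011010 has 15 ones => parity 1

1


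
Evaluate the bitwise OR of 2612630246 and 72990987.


0b10011011101110011001001011100110 | 0b100010110011100000100001011 = 0b10011111111110011101001111101111 = 2683950063

2683950063


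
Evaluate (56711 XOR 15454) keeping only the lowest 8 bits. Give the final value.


Step 1: 56711 ^ 15454 = 57817
Step 2: 57817 & 255 = 217

217


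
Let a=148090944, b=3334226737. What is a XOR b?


148090944 ^ 3334226737 = 3463443313

3463443313


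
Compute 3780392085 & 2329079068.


0b11100001010101000011010010010101 & 0b10001010110100101110110100011100 = 0b10000000010100000010010000010100 = 2152735764

2152735764


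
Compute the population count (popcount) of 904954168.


0b110101111100001000000100111000 has 13 set bits

13


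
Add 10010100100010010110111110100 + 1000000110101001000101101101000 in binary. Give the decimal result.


10010100100010010110111110100 + 1000000110101001000101101101000 = 1010011011001011011100101011100 = 1399175516

1399175516


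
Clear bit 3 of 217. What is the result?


217 & ~(1 << 3) = 209

209


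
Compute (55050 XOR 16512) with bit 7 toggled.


Step 1: 55050 ^ 16512 = 38794
Step 2: 38794 ^ (1 << 7) = 38794 ^ 128 = 38666

38666


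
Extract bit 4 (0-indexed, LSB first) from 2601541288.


0b10011011000100000101111010101000, position 4 = 0

0


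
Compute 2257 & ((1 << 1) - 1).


2257 & 1 = 1

1


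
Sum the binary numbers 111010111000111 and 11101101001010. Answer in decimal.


111010111000111 + 11101101001010 = 1011000100010001 = 45329

45329


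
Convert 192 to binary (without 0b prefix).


192 = 11000000 in binary

11000000


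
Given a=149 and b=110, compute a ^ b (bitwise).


149 ^ 110 = 251

251


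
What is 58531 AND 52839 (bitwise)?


0b1110010010100011 & 0b1100111001100111 = 0b1100010000100011 = 50211

50211


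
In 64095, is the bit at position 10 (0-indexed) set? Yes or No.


0b1111101001011111, bit 10 = 0. No

No


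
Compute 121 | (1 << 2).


121 | (1 << 2) = 121 | 4 = 125

125


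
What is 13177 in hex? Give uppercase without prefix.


13177 = 3379 hex

3379


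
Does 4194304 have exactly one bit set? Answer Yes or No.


0b10000000000000000000000. Only one bit set => Yes

Yes


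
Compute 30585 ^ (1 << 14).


30585 ^ (1 << 14) = 30585 ^ 16384 = 14201

14201


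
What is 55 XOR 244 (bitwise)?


0b110111 ^ 0b11110100 = 0b11000011 = 195

195


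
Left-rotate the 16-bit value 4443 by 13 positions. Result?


Rotate 0b1000101011011 left by 13 (16-bit) = 0b110001000101011 = 25131

25131


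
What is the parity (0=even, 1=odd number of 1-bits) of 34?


0b100010 has 2 ones => parity 0

0


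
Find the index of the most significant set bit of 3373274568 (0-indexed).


0b11001001000100000001010111001000. Highest set bit at position 31

31


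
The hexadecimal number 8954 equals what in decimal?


8954 hex = 35156 decimal

35156


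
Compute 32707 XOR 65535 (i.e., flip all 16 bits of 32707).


32707 ^ 65535 = 32828

32828


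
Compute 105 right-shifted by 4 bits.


0b1101001 >> 4 = 0b110 = 6

6


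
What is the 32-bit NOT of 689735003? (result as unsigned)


~0b101001000111001000010101011011 = 0b11010110111000110111101010100100 = 3605232292 (32-bit unsigned)

3605232292


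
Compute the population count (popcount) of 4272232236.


0b11111110101001010001011100101100 has 18 set bits

18


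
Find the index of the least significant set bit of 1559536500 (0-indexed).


0b1011100111101001010001101110100. Lowest set bit at position 2

2


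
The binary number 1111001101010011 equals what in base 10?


1111001101010011 in decimal = 62291

62291


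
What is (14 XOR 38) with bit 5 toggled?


Step 1: 14 ^ 38 = 40
Step 2: 40 ^ (1 << 5) = 40 ^ 32 = 8

8


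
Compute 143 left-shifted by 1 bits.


0b10001111 << 1 = 0b100011110 = 286

286


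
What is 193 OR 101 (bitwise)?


0b11000001 | 0b1100101 = 0b11100101 = 229

229


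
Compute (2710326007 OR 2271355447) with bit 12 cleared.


Step 1: 2710326007 | 2271355447 = 2817420023
Step 2: 2817420023 & ~(1 << 12) = 2817420023

2817420023


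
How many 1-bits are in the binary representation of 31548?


0b111101100111100 has 10 set bits

10


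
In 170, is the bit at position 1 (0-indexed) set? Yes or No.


0b10101010, bit 1 = 1. Yes

Yes


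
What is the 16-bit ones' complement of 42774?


42774 ^ 65535 = 22761

22761


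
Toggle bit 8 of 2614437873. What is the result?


2614437873 ^ (1 << 8) = 2614437873 ^ 256 = 2614437617

2614437617


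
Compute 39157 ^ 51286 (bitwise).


0b1001100011110101 ^ 0b1100100001010110 = 0b101000010100011 = 20643

20643


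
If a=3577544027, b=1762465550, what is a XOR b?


3577544027 ^ 1762465550 = 3157387861

3157387861


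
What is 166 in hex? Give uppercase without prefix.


166 = A6 hex

A6


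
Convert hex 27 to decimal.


27 hex = 39 decimal

39


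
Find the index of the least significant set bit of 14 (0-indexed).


0b1110. Lowest set bit at position 1

1


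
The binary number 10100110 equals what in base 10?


10100110 in decimal = 166

166


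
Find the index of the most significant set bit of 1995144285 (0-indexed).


0b1110110111010110111110001011101. Highest set bit at position 30

30


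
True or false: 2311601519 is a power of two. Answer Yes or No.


0b10001001110010000011110101101111. Multiple bits set => No

No


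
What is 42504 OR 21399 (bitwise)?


0b1010011000001000 | 0b101001110010111 = 0b1111011110011111 = 63391

63391


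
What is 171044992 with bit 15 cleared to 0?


171044992 & ~(1 << 15) = 171012224

171012224


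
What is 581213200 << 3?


0b100010101001001001110000010000 << 3 = 0b100010101001001001110000010000000 = 4649705600

4649705600


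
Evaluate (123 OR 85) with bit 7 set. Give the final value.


Step 1: 123 | 85 = 127
Step 2: 127 | (1 << 7) = 127 | 128 = 255

255


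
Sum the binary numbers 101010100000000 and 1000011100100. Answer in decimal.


101010100000000 + 1000011100100 = 110010111100100 = 26084

26084


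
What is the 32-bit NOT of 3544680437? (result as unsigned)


~0b11010011010001111000011111110101 = 0b101100101110000111100000001010 = 750286858 (32-bit unsigned)

750286858


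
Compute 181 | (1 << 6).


181 | (1 << 6) = 181 | 64 = 245

245


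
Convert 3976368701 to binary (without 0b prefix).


3976368701 = 11101101000000101001001000111101 in binary

11101101000000101001001000111101


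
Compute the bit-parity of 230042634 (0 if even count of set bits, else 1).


0b1101101101100010110000001010 has 13 ones => parity 1

1


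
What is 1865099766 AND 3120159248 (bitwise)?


0b1101111001010110010100111110110 & 0b10111001111110011101101000010000 = 0b101001001010010000100000010000 = 690554896

690554896


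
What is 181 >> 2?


0b10110101 >> 2 = 0b101101 = 45

45


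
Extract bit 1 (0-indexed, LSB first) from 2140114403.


0b1111111100011111000110111100011, position 1 = 1

1


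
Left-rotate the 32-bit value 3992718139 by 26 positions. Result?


Rotate 0b11101101111111000000101100111011 left by 26 (32-bit) = 0b11101111101101111111000000101100 = 4021809196

4021809196


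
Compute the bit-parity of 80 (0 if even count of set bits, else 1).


0b1010000 has 2 ones => parity 0

0


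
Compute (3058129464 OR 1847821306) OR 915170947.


Step 1: 3058129464 | 1847821306 = 4268219386
Step 2: 4268219386 | 915170947 = 4277141499

4277141499


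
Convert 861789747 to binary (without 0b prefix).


861789747 = 110011010111011101111000110011 in binary

110011010111011101111000110011


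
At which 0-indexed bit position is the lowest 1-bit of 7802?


0b1111001111010. Lowest set bit at position 1

1


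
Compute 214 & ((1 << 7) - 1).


214 & 127 = 86

86


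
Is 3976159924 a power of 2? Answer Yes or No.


0b11101100111111110110001010110100. Multiple bits set => No

No


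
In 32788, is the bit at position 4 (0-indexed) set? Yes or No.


0b1000000000010100, bit 4 = 1. Yes

Yes


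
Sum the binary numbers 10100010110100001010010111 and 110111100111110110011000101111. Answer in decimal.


10100010110100001010010111 + 110111100111110110011000101111 = 111010001010101010100011000110 = 975874246

975874246


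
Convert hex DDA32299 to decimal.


DDA32299 hex = 3718455961 decimal

3718455961


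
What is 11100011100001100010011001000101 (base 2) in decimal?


11100011100001100010011001000101 in decimal = 3817219653

3817219653


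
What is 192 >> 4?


0b11000000 >> 4 = 0b1100 = 12

12


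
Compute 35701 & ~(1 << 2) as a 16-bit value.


35701 & ~(1 << 2) = 35697

35697


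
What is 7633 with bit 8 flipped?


7633 ^ (1 << 8) = 7633 ^ 256 = 7377

7377


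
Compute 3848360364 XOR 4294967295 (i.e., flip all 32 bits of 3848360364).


3848360364 ^ 4294967295 = 446606931

446606931


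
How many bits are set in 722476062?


0b101011000100000001110000011110 has 12 set bits

12


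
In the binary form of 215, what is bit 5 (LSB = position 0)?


0b11010111, position 5 = 0

0


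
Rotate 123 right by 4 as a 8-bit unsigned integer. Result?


Rotate 0b1111011 right by 4 (8-bit) = 0b10110111 = 183

183


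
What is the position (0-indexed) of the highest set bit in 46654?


0b1011011000111110. Highest set bit at position 15

15


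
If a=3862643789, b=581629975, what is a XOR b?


3862643789 ^ 581629975 = 3297885274

3297885274


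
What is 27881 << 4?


0b110110011101001 << 4 = 0b1101100111010010000 = 446096

446096


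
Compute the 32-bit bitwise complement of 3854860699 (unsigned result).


~0b11100101110001001000000110011011 = 0b11010001110110111111001100100 = 440106596 (32-bit unsigned)

440106596


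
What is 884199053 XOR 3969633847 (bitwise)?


0b110100101100111100111010001101 ^ 0b11101100100110111100111000110111 = 0b11011000001010000000000010111010 = 3626500282

3626500282


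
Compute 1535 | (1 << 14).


1535 | (1 << 14) = 1535 | 16384 = 17919

17919


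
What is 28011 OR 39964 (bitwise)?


0b110110101101011 | 0b1001110000011100 = 0b1111110101111111 = 64895

64895


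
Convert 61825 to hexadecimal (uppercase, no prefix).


61825 = F181 hex

F181


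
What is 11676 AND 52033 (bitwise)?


0b10110110011100 & 0b1100101101000001 = 0b100100000000 = 2304

2304


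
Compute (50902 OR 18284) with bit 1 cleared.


Step 1: 50902 | 18284 = 51198
Step 2: 51198 & ~(1 << 1) = 51196

51196


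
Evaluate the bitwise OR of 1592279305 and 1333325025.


0b1011110111010000100000100001001 | 0b1001111011110001110110011100001 = 0b1011111111110001110110111101001 = 1610149353

1610149353


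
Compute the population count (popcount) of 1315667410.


0b1001110011010110111110111010010 has 19 set bits

19


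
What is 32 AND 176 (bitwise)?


0b100000 & 0b10110000 = 0b100000 = 32

32


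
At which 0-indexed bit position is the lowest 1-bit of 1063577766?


0b111111011001001110100010100110. Lowest set bit at position 1

1


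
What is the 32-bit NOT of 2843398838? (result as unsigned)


~0b10101001011110101101001010110110 = 0b1010110100001010010110101001001 = 1451568457 (32-bit unsigned)

1451568457


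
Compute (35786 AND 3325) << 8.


Step 1: 35786 & 3325 = 2248
Step 2: 2248 << 8 = 575488

575488


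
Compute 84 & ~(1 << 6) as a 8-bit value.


84 & ~(1 << 6) = 20

20


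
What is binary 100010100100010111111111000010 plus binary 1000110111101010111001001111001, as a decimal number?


100010100100010111111111000010 + 1000110111101010111001001111001 = 1101001100001101111001000111011 = 1770451515

1770451515


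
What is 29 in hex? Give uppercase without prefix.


29 = 1D hex

1D


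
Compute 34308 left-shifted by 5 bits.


0b1000011000000100 << 5 = 0b100001100000010000000 = 1097856

1097856


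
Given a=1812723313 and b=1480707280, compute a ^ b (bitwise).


1812723313 ^ 1480707280 = 877279905

877279905


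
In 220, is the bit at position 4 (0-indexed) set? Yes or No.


0b11011100, bit 4 = 1. Yes

Yes


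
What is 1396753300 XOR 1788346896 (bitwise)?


0b1010011010000001100001110010100 ^ 0b1101010100110000000001000010000 = 0b111001110110001100000110000100 = 970506628

970506628


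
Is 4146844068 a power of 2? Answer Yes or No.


0b11110111001010111101000110100100. Multiple bits set => No

No


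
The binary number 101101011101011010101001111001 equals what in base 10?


101101011101011010101001111001 in decimal = 762686073

762686073


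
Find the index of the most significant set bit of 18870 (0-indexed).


0b100100110110110. Highest set bit at position 14

14


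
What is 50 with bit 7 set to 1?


50 | (1 << 7) = 50 | 128 = 178

178


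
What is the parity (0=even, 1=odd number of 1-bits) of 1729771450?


0b1100111000110100011011110111010 has 18 ones => parity 0

0


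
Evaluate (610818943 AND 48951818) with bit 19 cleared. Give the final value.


Step 1: 610818943 & 48951818 = 6836746
Step 2: 6836746 & ~(1 << 19) = 6312458

6312458


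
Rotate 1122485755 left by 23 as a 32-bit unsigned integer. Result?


Rotate 0b1000010111001111100010111111011 left by 23 (32-bit) = 0b11111101101000010111001111100010 = 4255216610

4255216610


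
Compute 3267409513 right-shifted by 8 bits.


0b11000010110000001011011001101001 >> 8 = 0b110000101100000010110110 = 12763318

12763318


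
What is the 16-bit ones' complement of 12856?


12856 ^ 65535 = 52679

52679


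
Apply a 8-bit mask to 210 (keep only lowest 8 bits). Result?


210 & 255 = 210

210


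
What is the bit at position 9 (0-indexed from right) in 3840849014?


0b11100100111011101011010001110110, position 9 = 0

0


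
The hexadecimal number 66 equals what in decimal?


66 hex = 102 decimal

102


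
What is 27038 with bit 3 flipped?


27038 ^ (1 << 3) = 27038 ^ 8 = 27030

27030


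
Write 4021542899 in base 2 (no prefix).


4021542899 = 11101111101100111101111111110011 in binary

11101111101100111101111111110011


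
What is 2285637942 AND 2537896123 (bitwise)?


0b10001000001111000001000100110110 & 0b10010111010001010011100010111011 = 0b10000000000001000001000000110010 = 2147749938

2147749938


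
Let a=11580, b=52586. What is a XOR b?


11580 ^ 52586 = 57430

57430


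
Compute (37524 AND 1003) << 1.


Step 1: 37524 & 1003 = 640
Step 2: 640 << 1 = 1280

1280


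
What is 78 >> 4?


0b1001110 >> 4 = 0b100 = 4

4


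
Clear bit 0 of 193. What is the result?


193 & ~(1 << 0) = 192

192


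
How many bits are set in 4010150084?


0b11101111000001100000100011000100 has 13 set bits

13


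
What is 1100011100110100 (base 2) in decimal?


1100011100110100 in decimal = 50996

50996


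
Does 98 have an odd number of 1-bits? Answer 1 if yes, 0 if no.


0b1100010 has 3 ones => parity 1

1


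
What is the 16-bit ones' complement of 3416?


3416 ^ 65535 = 62119

62119


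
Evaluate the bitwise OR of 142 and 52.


0b10001110 | 0b110100 = 0b10111110 = 190

190


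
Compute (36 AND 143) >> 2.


Step 1: 36 & 143 = 4
Step 2: 4 >> 2 = 1

1


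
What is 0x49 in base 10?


49 hex = 73 decimal

73


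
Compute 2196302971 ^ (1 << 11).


2196302971 ^ (1 << 11) = 2196302971 ^ 2048 = 2196300923

2196300923


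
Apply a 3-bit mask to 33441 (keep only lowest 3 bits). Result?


33441 & 7 = 1

1


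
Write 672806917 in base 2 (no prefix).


672806917 = 101000000110100011100000000101 in binary

101000000110100011100000000101


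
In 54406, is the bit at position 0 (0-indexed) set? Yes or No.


0b1101010010000110, bit 0 = 0. No

No


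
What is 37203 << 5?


0b1001000101010011 << 5 = 0b100100010101001100000 = 1190496

1190496


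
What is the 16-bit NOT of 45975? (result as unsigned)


~0b1011001110010111 = 0b100110001101000 = 19560 (16-bit unsigned)

19560


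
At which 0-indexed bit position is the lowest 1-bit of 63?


0b111111. Lowest set bit at position 0

0


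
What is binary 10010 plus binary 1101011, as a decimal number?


10010 + 1101011 = 1111101 = 125

125


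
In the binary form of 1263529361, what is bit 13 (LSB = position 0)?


0b1001011010011111110110110010001, position 13 = 1

1


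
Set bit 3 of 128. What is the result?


128 | (1 << 3) = 128 | 8 = 136

136


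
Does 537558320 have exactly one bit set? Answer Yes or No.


0b100000000010100111110100110000. Multiple bits set => No

No


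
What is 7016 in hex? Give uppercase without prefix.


7016 = 1B68 hex

1B68


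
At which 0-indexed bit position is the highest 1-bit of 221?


0b11011101. Highest set bit at position 7

7


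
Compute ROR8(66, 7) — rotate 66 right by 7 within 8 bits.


Rotate 0b1000010 right by 7 (8-bit) = 0b10000100 = 132

132


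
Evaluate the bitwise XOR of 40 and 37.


0b101000 ^ 0b100101 = 0b1101 = 13

13


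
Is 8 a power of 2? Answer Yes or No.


0b1000. Only one bit set => Yes

Yes


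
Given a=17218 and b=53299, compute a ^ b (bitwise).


17218 ^ 53299 = 37745

37745


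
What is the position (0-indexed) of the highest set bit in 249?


0b11111001. Highest set bit at position 7

7


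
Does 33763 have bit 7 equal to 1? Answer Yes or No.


0b1000001111100011, bit 7 = 1. Yes

Yes


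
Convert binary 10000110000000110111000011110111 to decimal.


10000110000000110111000011110111 in decimal = 2248372471

2248372471


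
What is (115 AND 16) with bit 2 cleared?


Step 1: 115 & 16 = 16
Step 2: 16 & ~(1 << 2) = 16

16


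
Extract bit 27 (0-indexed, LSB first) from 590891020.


0b100011001110000100100000001100, position 27 = 0

0


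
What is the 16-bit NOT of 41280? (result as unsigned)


~0b1010000101000000 = 0b101111010111111 = 24255 (16-bit unsigned)

24255


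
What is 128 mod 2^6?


128 & 63 = 0

0


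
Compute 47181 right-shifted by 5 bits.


0b1011100001001101 >> 5 = 0b10111000010 = 1474

1474


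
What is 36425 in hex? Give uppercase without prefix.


36425 = 8E49 hex

8E49


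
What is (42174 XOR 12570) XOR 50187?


Step 1: 42174 ^ 12570 = 38308
Step 2: 38308 ^ 50187 = 20911

20911


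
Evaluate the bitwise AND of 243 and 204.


0b11110011 & 0b11001100 = 0b11000000 = 192

192


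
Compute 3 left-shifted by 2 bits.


0b11 << 2 = 0b1100 = 12

12


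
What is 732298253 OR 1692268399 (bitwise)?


0b101011101001011111110000001101 | 0b1100100110111011111011101101111 = 0b1101111111111011111111101101111 = 1878916975

1878916975


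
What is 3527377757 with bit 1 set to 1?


3527377757 | (1 << 1) = 3527377757 | 2 = 3527377759

3527377759


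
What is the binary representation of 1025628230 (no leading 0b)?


1025628230 = 111101001000011101100001000110 in binary

111101001000011101100001000110


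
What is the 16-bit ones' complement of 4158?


4158 ^ 65535 = 61377

61377


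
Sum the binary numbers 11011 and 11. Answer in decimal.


11011 + 11 = 11110 = 30

30


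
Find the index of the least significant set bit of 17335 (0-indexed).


0b100001110110111. Lowest set bit at position 0

0


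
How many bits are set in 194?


0b11000010 has 3 set bits

3


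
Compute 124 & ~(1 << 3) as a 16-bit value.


124 & ~(1 << 3) = 116

116


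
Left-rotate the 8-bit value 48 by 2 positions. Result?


Rotate 0b110000 left by 2 (8-bit) = 0b11000000 = 192

192


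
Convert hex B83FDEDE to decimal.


B83FDEDE hex = 3091193566 decimal

3091193566


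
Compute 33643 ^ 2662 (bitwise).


0b1000001101101011 ^ 0b101001100110 = 0b1000100100001101 = 35085

35085


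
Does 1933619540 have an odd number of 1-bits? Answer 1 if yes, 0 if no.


0b1110011010000001011000101010100 has 13 ones => parity 1

1


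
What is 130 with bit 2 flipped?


130 ^ (1 << 2) = 130 ^ 4 = 134

134


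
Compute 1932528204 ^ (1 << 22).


1932528204 ^ (1 << 22) = 1932528204 ^ 4194304 = 1936722508

1936722508


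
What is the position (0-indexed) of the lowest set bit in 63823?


0b1111100101001111. Lowest set bit at position 0

0


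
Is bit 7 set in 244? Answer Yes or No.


0b11110100, bit 7 = 1. Yes

Yes


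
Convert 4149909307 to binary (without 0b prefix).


4149909307 = 11110111010110101001011100111011 in binary

11110111010110101001011100111011


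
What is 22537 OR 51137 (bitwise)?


0b101100000001001 | 0b1100011111000001 = 0b1101111111001001 = 57289

57289


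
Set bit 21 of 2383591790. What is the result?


2383591790 | (1 << 21) = 2383591790 | 2097152 = 2385688942

2385688942


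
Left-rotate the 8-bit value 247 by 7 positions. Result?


Rotate 0b11110111 left by 7 (8-bit) = 0b11111011 = 251

251


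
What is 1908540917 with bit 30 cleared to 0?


1908540917 & ~(1 << 30) = 834799093

834799093


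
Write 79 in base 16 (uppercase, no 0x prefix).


79 = 4F hex

4F


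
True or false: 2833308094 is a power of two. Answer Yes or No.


0b10101000111000001101100110111110. Multiple bits set => No

No


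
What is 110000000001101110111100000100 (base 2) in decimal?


110000000001101110111100000100 in decimal = 805760772

805760772


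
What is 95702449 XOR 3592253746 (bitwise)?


0b101101101000100110110110001 ^ 0b11010110000111010111000100110010 = 0b11010011101010010011110010000011 = 3551083651

3551083651


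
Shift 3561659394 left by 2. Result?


0b11010100010010101001110000000010 << 2 = 0b1101010001001010100111000000001000 = 14246637576

14246637576


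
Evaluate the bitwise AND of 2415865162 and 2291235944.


0b10001111111111110010110101001010 & 0b10001000100100010111110001101000 = 0b10001000100100010010110001001000 = 2291215432

2291215432


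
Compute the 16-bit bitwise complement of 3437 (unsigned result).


~0b110101101101 = 0b1111001010010010 = 62098 (16-bit unsigned)

62098


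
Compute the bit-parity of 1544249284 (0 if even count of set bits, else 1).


0b1011100000010110101111111000100 has 16 ones => parity 0

0


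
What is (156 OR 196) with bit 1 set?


Step 1: 156 | 196 = 220
Step 2: 220 | (1 << 1) = 220 | 2 = 222

222


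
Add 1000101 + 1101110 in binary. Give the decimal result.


1000101 + 1101110 = 10110011 = 179

179


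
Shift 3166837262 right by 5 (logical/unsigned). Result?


0b10111100110000100001101000001110 >> 5 = 0b101111001100001000011010000 = 98963664

98963664


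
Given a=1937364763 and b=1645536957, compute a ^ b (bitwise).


1937364763 ^ 1645536957 = 292368806

292368806


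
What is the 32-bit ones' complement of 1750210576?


1750210576 ^ 4294967295 = 2544756719

2544756719


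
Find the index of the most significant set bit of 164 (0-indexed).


0b10100100. Highest set bit at position 7

7


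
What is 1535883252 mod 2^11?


1535883252 & 2047 = 2036

2036


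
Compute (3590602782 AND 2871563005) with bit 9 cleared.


Step 1: 3590602782 & 2871563005 = 2181038108
Step 2: 2181038108 & ~(1 << 9) = 2181038108

2181038108


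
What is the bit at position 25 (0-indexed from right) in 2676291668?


0b10011111100001001111100001010100, position 25 = 1

1


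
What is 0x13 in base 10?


13 hex = 19 decimal

19


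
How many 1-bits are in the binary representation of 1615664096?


0b1100000010011010001001111100000 has 12 set bits

12


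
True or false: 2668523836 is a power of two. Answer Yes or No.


0b10011111000011100111000100111100. Multiple bits set => No

No


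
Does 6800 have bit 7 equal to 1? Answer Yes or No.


0b1101010010000, bit 7 = 1. Yes

Yes


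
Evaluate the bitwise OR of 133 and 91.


0b10000101 | 0b1011011 = 0b11011111 = 223

223


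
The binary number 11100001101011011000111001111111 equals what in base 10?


11100001101011011000111001111111 in decimal = 3786247807

3786247807


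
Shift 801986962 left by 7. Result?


0b101111110011010101100110010010 << 7 = 0b1011111100110101011001100100100000000 = 102654331136

102654331136


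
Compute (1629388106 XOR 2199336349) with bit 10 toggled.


Step 1: 1629388106 ^ 2199336349 = 3792259287
Step 2: 3792259287 ^ (1 << 10) = 3792259287 ^ 1024 = 3792260311

3792260311


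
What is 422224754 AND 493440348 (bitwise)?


0b11001001010101010001101110010 & 0b11101011010010100110101011100 = 0b11001001010000000000101010000 = 422052176

422052176


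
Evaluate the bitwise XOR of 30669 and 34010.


0b111011111001101 ^ 0b1000010011011010 = 0b1111001100010111 = 62231

62231


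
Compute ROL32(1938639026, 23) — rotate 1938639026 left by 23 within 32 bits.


Rotate 0b1110011100011010100100010110010 left by 23 (32-bit) = 0b1011001001110011100011010100100 = 1496958628

1496958628


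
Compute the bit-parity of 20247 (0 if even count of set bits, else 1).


0b100111100010111 has 9 ones => parity 1

1


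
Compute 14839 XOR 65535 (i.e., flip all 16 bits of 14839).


14839 ^ 65535 = 50696

50696


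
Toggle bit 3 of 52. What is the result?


52 ^ (1 << 3) = 52 ^ 8 = 60

60


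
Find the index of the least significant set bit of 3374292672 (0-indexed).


0b11001001000111111001111011000000. Lowest set bit at position 6

6


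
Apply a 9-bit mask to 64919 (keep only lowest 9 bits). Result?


64919 & 511 = 407

407


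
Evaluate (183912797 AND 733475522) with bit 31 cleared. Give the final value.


Step 1: 183912797 & 733475522 = 179716160
Step 2: 179716160 & ~(1 << 31) = 179716160

179716160


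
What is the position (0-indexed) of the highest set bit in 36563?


0b1000111011010011. Highest set bit at position 15

15


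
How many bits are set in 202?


0b11001010 has 4 set bits

4


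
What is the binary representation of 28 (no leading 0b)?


28 = 11100 in binary

11100


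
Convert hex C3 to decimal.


C3 hex = 195 decimal

195


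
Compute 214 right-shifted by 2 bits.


0b11010110 >> 2 = 0b110101 = 53

53


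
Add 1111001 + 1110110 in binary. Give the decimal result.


1111001 + 1110110 = 11101111 = 239

239


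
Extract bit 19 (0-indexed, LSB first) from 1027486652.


0b111101001111100011001110111100, position 19 = 1

1


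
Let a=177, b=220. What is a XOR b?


177 ^ 220 = 109

109


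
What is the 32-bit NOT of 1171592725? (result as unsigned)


~0b1000101110101010001011000010101 = 0b10111010001010101110100111101010 = 3123374570 (32-bit unsigned)

3123374570


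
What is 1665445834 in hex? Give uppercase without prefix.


1665445834 = 6344AFCA hex

6344AFCA


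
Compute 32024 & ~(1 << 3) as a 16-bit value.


32024 & ~(1 << 3) = 32016

32016


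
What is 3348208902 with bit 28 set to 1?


3348208902 | (1 << 28) = 3348208902 | 268435456 = 3616644358

3616644358


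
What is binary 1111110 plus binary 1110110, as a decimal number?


1111110 + 1110110 = 11110100 = 244

244


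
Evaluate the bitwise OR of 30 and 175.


0b11110 | 0b10101111 = 0b10111111 = 191

191


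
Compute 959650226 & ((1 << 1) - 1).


959650226 & 1 = 0

0


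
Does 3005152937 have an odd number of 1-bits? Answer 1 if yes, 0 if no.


0b10110011000111101111111010101001 has 20 ones => parity 0

0


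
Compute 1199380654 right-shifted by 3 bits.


0b1000111011111010001100010101110 >> 3 = 0b1000111011111010001100010101 = 149922581

149922581


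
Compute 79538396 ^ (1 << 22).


79538396 ^ (1 << 22) = 79538396 ^ 4194304 = 83732700

83732700


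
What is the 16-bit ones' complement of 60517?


60517 ^ 65535 = 5018

5018


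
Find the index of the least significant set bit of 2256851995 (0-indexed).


0b10000110100001001101010000011011. Lowest set bit at position 0

0


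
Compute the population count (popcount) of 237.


0b11101101 has 6 set bits

6


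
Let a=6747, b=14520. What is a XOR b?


6747 ^ 14520 = 8931

8931


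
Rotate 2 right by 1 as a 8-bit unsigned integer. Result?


Rotate 0b10 right by 1 (8-bit) = 0b1 = 1

1


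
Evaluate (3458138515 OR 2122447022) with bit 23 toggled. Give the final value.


Step 1: 3458138515 | 2122447022 = 4271897023
Step 2: 4271897023 ^ (1 << 23) = 4271897023 ^ 8388608 = 4263508415

4263508415


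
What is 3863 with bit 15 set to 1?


3863 | (1 << 15) = 3863 | 32768 = 36631

36631


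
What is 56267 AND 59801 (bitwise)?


0b1101101111001011 & 0b1110100110011001 = 0b1100100110001001 = 51593

51593


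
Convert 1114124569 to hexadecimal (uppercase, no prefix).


1114124569 = 42683119 hex

42683119


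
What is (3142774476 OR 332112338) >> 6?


Step 1: 3142774476 | 332112338 = 3151753182
Step 2: 3151753182 >> 6 = 49246143

49246143


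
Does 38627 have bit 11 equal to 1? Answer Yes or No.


0b1001011011100011, bit 11 = 0. No

No


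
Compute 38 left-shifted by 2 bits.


0b100110 << 2 = 0b10011000 = 152

152


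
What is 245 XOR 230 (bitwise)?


0b11110101 ^ 0b11100110 = 0b10011 = 19

19


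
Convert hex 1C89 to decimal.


1C89 hex = 7305 decimal

7305


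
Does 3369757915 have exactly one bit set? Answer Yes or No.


0b11001000110110100110110011011011. Multiple bits set => No

No
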